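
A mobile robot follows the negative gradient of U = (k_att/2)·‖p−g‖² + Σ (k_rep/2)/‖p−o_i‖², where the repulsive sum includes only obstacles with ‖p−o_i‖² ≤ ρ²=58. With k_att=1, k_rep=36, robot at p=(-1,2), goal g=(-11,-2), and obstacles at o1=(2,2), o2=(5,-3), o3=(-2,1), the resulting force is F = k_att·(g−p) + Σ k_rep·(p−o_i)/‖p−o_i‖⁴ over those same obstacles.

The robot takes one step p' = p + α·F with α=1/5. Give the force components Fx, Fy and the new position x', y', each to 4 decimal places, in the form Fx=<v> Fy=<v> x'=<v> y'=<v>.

F_att = 1·(g−p) = 1·(-10,-4) = (-10.0000,-4.0000)
o1: d²=9 ≤ ρ²=58; F_rep = 36·(-3,0)/9² = (-1.3333,0.0000)
o2: d²=61 > ρ²=58 → inactive
o3: d²=2 ≤ ρ²=58; F_rep = 36·(1,1)/2² = (9.0000,9.0000)
F = F_att + ΣF_rep = (-2.3333,5.0000)
p' = p + 1/5·F = (-1.4667,3.0000)

Fx=-2.3333 Fy=5.0000 x'=-1.4667 y'=3.0000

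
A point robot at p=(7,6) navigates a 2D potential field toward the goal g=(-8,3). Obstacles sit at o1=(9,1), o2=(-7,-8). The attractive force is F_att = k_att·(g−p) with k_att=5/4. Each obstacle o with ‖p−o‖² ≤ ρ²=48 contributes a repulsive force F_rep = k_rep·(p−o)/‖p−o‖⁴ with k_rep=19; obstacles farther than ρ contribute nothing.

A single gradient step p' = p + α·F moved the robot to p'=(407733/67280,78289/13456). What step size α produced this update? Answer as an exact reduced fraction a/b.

F_att = 5/4·(g−p) = 5/4·(-15,-3) = (-18.7500,-3.7500)
o1: d²=29 ≤ ρ²=48; F_rep = 19·(-2,5)/29² = (-0.0452,0.1130)
o2: d²=392 > ρ²=48 → inactive
F = F_att + ΣF_rep = (-18.7952,-3.6370)
Δp = p'−p = (-0.9398,-0.1819); α = Δx/Fx = (-63227/67280) / (-63227/3364) = 1/20
check: Δy/Fy = (-2447/13456) / (-12235/3364) = 1/20 ✓

α = 1/20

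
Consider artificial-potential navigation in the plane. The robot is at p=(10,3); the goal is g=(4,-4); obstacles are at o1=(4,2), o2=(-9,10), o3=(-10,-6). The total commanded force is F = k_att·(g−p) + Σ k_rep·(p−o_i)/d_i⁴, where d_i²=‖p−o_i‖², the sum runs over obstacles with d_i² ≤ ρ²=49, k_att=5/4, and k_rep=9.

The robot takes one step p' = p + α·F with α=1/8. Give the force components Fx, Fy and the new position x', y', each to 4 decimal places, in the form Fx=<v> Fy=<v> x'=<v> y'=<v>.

Fx=-7.4606 Fy=-8.7434 x'=9.0674 y'=1.9071

F_att = 5/4·(g−p) = 5/4·(-6,-7) = (-7.5000,-8.7500)
o1: d²=37 ≤ ρ²=49; F_rep = 9·(6,1)/37² = (0.0394,0.0066)
o2: d²=410 > ρ²=49 → inactive
o3: d²=481 > ρ²=49 → inactive
F = F_att + ΣF_rep = (-7.4606,-8.7434)
p' = p + 1/8·F = (9.0674,1.9071)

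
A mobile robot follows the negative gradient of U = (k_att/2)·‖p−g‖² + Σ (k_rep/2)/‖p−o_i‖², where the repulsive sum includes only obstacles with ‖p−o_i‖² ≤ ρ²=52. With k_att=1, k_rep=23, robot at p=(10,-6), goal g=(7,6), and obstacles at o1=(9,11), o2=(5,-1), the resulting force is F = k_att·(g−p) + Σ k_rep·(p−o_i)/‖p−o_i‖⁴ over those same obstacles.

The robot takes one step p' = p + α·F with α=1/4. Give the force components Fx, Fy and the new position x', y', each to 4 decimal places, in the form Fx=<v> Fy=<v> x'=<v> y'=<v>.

Fx=-2.9540 Fy=11.9540 x'=9.2615 y'=-3.0115

F_att = 1·(g−p) = 1·(-3,12) = (-3.0000,12.0000)
o1: d²=290 > ρ²=52 → inactive
o2: d²=50 ≤ ρ²=52; F_rep = 23·(5,-5)/50² = (0.0460,-0.0460)
F = F_att + ΣF_rep = (-2.9540,11.9540)
p' = p + 1/4·F = (9.2615,-3.0115)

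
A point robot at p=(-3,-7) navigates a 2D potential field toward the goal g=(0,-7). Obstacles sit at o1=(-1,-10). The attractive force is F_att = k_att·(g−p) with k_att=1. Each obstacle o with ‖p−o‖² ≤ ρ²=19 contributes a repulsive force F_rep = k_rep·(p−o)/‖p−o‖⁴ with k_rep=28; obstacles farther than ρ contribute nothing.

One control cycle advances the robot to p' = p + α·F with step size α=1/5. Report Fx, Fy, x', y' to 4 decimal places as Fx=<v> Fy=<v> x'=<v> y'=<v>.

F_att = 1·(g−p) = 1·(3,0) = (3.0000,0.0000)
o1: d²=13 ≤ ρ²=19; F_rep = 28·(-2,3)/13² = (-0.3314,0.4970)
F = F_att + ΣF_rep = (2.6686,0.4970)
p' = p + 1/5·F = (-2.4663,-6.9006)

Fx=2.6686 Fy=0.4970 x'=-2.4663 y'=-6.9006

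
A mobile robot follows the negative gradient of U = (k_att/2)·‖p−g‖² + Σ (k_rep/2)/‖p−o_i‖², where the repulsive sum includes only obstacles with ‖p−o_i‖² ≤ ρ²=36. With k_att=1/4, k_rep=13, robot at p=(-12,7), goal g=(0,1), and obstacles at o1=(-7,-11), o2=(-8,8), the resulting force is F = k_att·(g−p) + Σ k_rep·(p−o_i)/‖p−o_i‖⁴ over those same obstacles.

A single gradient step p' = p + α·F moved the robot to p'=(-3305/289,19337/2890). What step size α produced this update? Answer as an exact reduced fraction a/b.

F_att = 1/4·(g−p) = 1/4·(12,-6) = (3.0000,-1.5000)
o1: d²=349 > ρ²=36 → inactive
o2: d²=17 ≤ ρ²=36; F_rep = 13·(-4,-1)/17² = (-0.1799,-0.0450)
F = F_att + ΣF_rep = (2.8201,-1.5450)
Δp = p'−p = (0.5640,-0.3090); α = Δx/Fx = (163/289) / (815/289) = 1/5
check: Δy/Fy = (-893/2890) / (-893/578) = 1/5 ✓

α = 1/5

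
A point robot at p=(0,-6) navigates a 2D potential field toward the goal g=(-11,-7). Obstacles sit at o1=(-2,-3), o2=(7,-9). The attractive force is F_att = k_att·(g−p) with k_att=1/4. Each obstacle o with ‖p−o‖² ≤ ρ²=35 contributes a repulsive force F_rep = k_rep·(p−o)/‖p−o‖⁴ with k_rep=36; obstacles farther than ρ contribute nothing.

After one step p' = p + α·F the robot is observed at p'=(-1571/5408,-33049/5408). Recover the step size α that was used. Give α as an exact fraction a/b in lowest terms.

F_att = 1/4·(g−p) = 1/4·(-11,-1) = (-2.7500,-0.2500)
o1: d²=13 ≤ ρ²=35; F_rep = 36·(2,-3)/13² = (0.4260,-0.6391)
o2: d²=58 > ρ²=35 → inactive
F = F_att + ΣF_rep = (-2.3240,-0.8891)
Δp = p'−p = (-0.2905,-0.1111); α = Δx/Fx = (-1571/5408) / (-1571/676) = 1/8
check: Δy/Fy = (-601/5408) / (-601/676) = 1/8 ✓

α = 1/8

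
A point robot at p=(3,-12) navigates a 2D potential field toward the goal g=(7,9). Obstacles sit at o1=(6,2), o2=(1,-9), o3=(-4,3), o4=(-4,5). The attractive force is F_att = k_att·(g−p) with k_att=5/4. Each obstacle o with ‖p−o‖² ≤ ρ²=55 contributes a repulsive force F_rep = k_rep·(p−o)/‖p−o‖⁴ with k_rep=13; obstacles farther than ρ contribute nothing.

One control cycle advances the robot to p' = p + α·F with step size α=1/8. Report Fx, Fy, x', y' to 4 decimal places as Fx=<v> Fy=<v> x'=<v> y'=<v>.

F_att = 5/4·(g−p) = 5/4·(4,21) = (5.0000,26.2500)
o1: d²=205 > ρ²=55 → inactive
o2: d²=13 ≤ ρ²=55; F_rep = 13·(2,-3)/13² = (0.1538,-0.2308)
o3: d²=274 > ρ²=55 → inactive
o4: d²=338 > ρ²=55 → inactive
F = F_att + ΣF_rep = (5.1538,26.0192)
p' = p + 1/8·F = (3.6442,-8.7476)

Fx=5.1538 Fy=26.0192 x'=3.6442 y'=-8.7476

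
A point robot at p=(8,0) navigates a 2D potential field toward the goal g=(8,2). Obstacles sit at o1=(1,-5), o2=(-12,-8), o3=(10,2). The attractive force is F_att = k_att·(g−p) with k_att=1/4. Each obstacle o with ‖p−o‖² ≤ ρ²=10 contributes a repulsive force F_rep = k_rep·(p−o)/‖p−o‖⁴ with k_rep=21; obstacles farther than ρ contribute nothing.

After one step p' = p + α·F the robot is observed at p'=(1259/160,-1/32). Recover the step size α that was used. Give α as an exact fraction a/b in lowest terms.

F_att = 1/4·(g−p) = 1/4·(0,2) = (0.0000,0.5000)
o1: d²=74 > ρ²=10 → inactive
o2: d²=464 > ρ²=10 → inactive
o3: d²=8 ≤ ρ²=10; F_rep = 21·(-2,-2)/8² = (-0.6562,-0.6562)
F = F_att + ΣF_rep = (-0.6562,-0.1562)
Δp = p'−p = (-0.1313,-0.0312); α = Δx/Fx = (-21/160) / (-21/32) = 1/5
check: Δy/Fy = (-1/32) / (-5/32) = 1/5 ✓

α = 1/5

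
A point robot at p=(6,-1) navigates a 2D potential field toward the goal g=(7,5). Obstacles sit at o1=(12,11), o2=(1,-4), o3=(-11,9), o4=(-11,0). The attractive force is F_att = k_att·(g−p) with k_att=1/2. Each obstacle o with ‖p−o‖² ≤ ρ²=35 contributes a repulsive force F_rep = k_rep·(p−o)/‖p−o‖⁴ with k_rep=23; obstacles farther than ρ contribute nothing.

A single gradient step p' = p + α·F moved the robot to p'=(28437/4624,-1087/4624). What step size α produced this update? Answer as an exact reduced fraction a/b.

α = 1/4

F_att = 1/2·(g−p) = 1/2·(1,6) = (0.5000,3.0000)
o1: d²=180 > ρ²=35 → inactive
o2: d²=34 ≤ ρ²=35; F_rep = 23·(5,3)/34² = (0.0995,0.0597)
o3: d²=389 > ρ²=35 → inactive
o4: d²=290 > ρ²=35 → inactive
F = F_att + ΣF_rep = (0.5995,3.0597)
Δp = p'−p = (0.1499,0.7649); α = Δx/Fx = (693/4624) / (693/1156) = 1/4
check: Δy/Fy = (3537/4624) / (3537/1156) = 1/4 ✓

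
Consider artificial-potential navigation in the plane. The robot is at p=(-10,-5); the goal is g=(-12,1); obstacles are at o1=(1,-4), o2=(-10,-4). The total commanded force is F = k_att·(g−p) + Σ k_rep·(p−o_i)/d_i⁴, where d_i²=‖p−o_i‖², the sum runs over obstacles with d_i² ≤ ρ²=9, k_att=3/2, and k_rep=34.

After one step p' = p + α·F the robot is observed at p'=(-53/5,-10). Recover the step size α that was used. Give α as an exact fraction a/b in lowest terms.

F_att = 3/2·(g−p) = 3/2·(-2,6) = (-3.0000,9.0000)
o1: d²=122 > ρ²=9 → inactive
o2: d²=1 ≤ ρ²=9; F_rep = 34·(0,-1)/1² = (0.0000,-34.0000)
F = F_att + ΣF_rep = (-3.0000,-25.0000)
Δp = p'−p = (-0.6000,-5.0000); α = Δx/Fx = (-3/5) / (-3) = 1/5
check: Δy/Fy = (-5) / (-25) = 1/5 ✓

α = 1/5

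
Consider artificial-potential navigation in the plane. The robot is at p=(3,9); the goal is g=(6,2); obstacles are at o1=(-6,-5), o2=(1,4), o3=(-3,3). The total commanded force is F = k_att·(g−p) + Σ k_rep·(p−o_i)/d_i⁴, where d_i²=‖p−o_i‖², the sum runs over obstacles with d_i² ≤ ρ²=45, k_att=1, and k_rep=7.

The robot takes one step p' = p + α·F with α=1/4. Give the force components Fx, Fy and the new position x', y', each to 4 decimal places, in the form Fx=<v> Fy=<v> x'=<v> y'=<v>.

Fx=3.0166 Fy=-6.9584 x'=3.7542 y'=7.2604

F_att = 1·(g−p) = 1·(3,-7) = (3.0000,-7.0000)
o1: d²=277 > ρ²=45 → inactive
o2: d²=29 ≤ ρ²=45; F_rep = 7·(2,5)/29² = (0.0166,0.0416)
o3: d²=72 > ρ²=45 → inactive
F = F_att + ΣF_rep = (3.0166,-6.9584)
p' = p + 1/4·F = (3.7542,7.2604)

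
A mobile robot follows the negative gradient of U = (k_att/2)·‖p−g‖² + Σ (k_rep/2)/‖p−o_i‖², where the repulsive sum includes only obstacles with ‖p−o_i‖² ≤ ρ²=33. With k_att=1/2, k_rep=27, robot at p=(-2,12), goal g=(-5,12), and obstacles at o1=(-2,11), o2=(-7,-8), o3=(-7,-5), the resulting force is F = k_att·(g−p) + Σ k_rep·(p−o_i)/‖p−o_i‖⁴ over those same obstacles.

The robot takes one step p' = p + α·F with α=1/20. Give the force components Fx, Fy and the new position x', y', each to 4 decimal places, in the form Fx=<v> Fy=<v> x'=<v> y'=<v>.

Fx=-1.5000 Fy=27.0000 x'=-2.0750 y'=13.3500

F_att = 1/2·(g−p) = 1/2·(-3,0) = (-1.5000,0.0000)
o1: d²=1 ≤ ρ²=33; F_rep = 27·(0,1)/1² = (0.0000,27.0000)
o2: d²=425 > ρ²=33 → inactive
o3: d²=314 > ρ²=33 → inactive
F = F_att + ΣF_rep = (-1.5000,27.0000)
p' = p + 1/20·F = (-2.0750,13.3500)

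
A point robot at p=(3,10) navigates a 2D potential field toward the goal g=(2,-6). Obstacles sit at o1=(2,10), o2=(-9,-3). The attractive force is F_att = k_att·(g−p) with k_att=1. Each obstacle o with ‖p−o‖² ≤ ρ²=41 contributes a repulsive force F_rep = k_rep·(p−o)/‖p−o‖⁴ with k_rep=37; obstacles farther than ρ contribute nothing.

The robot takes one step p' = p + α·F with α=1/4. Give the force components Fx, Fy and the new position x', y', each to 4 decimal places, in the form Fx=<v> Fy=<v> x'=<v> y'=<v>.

F_att = 1·(g−p) = 1·(-1,-16) = (-1.0000,-16.0000)
o1: d²=1 ≤ ρ²=41; F_rep = 37·(1,0)/1² = (37.0000,0.0000)
o2: d²=313 > ρ²=41 → inactive
F = F_att + ΣF_rep = (36.0000,-16.0000)
p' = p + 1/4·F = (12.0000,6.0000)

Fx=36.0000 Fy=-16.0000 x'=12.0000 y'=6.0000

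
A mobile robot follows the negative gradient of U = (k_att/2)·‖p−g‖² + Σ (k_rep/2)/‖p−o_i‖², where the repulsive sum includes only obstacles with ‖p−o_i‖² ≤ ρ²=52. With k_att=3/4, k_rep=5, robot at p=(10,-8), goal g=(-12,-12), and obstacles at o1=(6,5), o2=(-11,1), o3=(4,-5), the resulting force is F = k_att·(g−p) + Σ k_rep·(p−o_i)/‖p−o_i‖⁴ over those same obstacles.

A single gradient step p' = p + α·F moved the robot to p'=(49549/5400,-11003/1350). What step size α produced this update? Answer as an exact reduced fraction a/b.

α = 1/20

F_att = 3/4·(g−p) = 3/4·(-22,-4) = (-16.5000,-3.0000)
o1: d²=185 > ρ²=52 → inactive
o2: d²=522 > ρ²=52 → inactive
o3: d²=45 ≤ ρ²=52; F_rep = 5·(6,-3)/45² = (0.0148,-0.0074)
F = F_att + ΣF_rep = (-16.4852,-3.0074)
Δp = p'−p = (-0.8243,-0.1504); α = Δx/Fx = (-4451/5400) / (-4451/270) = 1/20
check: Δy/Fy = (-203/1350) / (-406/135) = 1/20 ✓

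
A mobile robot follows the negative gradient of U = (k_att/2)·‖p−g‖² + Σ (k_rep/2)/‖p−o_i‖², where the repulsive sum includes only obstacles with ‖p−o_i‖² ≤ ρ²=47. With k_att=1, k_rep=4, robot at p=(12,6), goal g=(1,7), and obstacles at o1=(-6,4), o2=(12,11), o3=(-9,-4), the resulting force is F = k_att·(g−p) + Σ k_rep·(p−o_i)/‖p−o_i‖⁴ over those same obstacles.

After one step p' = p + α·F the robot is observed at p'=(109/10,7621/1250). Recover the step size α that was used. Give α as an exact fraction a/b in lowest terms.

α = 1/10

F_att = 1·(g−p) = 1·(-11,1) = (-11.0000,1.0000)
o1: d²=328 > ρ²=47 → inactive
o2: d²=25 ≤ ρ²=47; F_rep = 4·(0,-5)/25² = (0.0000,-0.0320)
o3: d²=541 > ρ²=47 → inactive
F = F_att + ΣF_rep = (-11.0000,0.9680)
Δp = p'−p = (-1.1000,0.0968); α = Δx/Fx = (-11/10) / (-11) = 1/10
check: Δy/Fy = (121/1250) / (121/125) = 1/10 ✓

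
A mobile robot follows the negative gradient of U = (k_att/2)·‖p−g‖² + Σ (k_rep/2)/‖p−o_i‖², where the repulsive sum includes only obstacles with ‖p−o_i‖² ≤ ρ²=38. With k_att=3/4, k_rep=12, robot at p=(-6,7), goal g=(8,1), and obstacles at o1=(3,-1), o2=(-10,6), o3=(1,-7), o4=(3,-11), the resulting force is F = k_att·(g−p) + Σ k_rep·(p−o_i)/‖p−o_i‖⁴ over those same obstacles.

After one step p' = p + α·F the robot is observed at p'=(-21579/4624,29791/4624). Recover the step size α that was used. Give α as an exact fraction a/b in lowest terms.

α = 1/8

F_att = 3/4·(g−p) = 3/4·(14,-6) = (10.5000,-4.5000)
o1: d²=145 > ρ²=38 → inactive
o2: d²=17 ≤ ρ²=38; F_rep = 12·(4,1)/17² = (0.1661,0.0415)
o3: d²=245 > ρ²=38 → inactive
o4: d²=405 > ρ²=38 → inactive
F = F_att + ΣF_rep = (10.6661,-4.4585)
Δp = p'−p = (1.3333,-0.5573); α = Δx/Fx = (6165/4624) / (6165/578) = 1/8
check: Δy/Fy = (-2577/4624) / (-2577/578) = 1/8 ✓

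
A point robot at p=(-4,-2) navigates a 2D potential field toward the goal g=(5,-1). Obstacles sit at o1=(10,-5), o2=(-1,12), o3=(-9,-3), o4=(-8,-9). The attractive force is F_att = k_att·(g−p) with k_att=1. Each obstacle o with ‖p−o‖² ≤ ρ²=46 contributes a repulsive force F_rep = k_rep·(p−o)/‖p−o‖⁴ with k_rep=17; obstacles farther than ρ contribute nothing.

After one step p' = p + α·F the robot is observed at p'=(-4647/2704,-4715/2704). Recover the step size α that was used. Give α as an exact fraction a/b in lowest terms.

α = 1/4

F_att = 1·(g−p) = 1·(9,1) = (9.0000,1.0000)
o1: d²=205 > ρ²=46 → inactive
o2: d²=205 > ρ²=46 → inactive
o3: d²=26 ≤ ρ²=46; F_rep = 17·(5,1)/26² = (0.1257,0.0251)
o4: d²=65 > ρ²=46 → inactive
F = F_att + ΣF_rep = (9.1257,1.0251)
Δp = p'−p = (2.2814,0.2563); α = Δx/Fx = (6169/2704) / (6169/676) = 1/4
check: Δy/Fy = (693/2704) / (693/676) = 1/4 ✓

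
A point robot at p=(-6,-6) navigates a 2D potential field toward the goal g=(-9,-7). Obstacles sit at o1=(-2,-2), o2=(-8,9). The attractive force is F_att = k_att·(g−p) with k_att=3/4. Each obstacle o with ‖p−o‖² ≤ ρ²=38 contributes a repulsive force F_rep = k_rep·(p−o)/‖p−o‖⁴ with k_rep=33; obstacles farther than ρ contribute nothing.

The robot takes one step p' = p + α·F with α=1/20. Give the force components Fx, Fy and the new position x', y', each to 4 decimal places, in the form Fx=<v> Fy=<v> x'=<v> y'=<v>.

Fx=-2.3789 Fy=-0.8789 x'=-6.1189 y'=-6.0439

F_att = 3/4·(g−p) = 3/4·(-3,-1) = (-2.2500,-0.7500)
o1: d²=32 ≤ ρ²=38; F_rep = 33·(-4,-4)/32² = (-0.1289,-0.1289)
o2: d²=229 > ρ²=38 → inactive
F = F_att + ΣF_rep = (-2.3789,-0.8789)
p' = p + 1/20·F = (-6.1189,-6.0439)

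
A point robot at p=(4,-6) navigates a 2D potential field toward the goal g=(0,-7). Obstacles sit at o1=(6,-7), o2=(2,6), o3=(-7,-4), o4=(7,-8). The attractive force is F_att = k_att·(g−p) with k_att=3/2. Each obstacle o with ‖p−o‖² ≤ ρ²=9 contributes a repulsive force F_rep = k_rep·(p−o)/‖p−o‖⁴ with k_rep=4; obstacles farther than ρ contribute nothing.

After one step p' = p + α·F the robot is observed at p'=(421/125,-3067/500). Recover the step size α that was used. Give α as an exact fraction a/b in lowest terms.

F_att = 3/2·(g−p) = 3/2·(-4,-1) = (-6.0000,-1.5000)
o1: d²=5 ≤ ρ²=9; F_rep = 4·(-2,1)/5² = (-0.3200,0.1600)
o2: d²=148 > ρ²=9 → inactive
o3: d²=125 > ρ²=9 → inactive
o4: d²=13 > ρ²=9 → inactive
F = F_att + ΣF_rep = (-6.3200,-1.3400)
Δp = p'−p = (-0.6320,-0.1340); α = Δx/Fx = (-79/125) / (-158/25) = 1/10
check: Δy/Fy = (-67/500) / (-67/50) = 1/10 ✓

α = 1/10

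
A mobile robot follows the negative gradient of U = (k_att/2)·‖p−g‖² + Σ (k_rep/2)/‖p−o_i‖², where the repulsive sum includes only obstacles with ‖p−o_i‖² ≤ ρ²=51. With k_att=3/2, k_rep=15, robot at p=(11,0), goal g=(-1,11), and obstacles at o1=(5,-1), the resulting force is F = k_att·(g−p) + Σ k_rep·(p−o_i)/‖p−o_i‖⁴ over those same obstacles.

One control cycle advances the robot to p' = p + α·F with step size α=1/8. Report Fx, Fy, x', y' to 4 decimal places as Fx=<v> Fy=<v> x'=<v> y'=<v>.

F_att = 3/2·(g−p) = 3/2·(-12,11) = (-18.0000,16.5000)
o1: d²=37 ≤ ρ²=51; F_rep = 15·(6,1)/37² = (0.0657,0.0110)
F = F_att + ΣF_rep = (-17.9343,16.5110)
p' = p + 1/8·F = (8.7582,2.0639)

Fx=-17.9343 Fy=16.5110 x'=8.7582 y'=2.0639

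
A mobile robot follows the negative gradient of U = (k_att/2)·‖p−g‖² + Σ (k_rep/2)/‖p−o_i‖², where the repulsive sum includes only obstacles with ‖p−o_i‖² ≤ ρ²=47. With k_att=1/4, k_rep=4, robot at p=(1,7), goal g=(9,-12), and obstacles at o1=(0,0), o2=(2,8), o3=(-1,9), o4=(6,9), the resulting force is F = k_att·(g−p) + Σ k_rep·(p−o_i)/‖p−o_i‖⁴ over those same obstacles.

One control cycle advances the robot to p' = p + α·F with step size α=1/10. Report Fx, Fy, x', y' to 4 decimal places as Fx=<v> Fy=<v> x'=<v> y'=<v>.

F_att = 1/4·(g−p) = 1/4·(8,-19) = (2.0000,-4.7500)
o1: d²=50 > ρ²=47 → inactive
o2: d²=2 ≤ ρ²=47; F_rep = 4·(-1,-1)/2² = (-1.0000,-1.0000)
o3: d²=8 ≤ ρ²=47; F_rep = 4·(2,-2)/8² = (0.1250,-0.1250)
o4: d²=29 ≤ ρ²=47; F_rep = 4·(-5,-2)/29² = (-0.0238,-0.0095)
F = F_att + ΣF_rep = (1.1012,-5.8845)
p' = p + 1/10·F = (1.1101,6.4115)

Fx=1.1012 Fy=-5.8845 x'=1.1101 y'=6.4115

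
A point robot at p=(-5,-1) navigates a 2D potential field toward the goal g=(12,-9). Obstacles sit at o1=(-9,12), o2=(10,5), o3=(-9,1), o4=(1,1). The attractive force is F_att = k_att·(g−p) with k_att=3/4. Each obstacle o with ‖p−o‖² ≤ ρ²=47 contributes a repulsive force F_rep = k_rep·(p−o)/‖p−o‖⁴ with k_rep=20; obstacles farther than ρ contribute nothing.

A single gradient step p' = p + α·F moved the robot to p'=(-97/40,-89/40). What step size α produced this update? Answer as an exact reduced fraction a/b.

F_att = 3/4·(g−p) = 3/4·(17,-8) = (12.7500,-6.0000)
o1: d²=185 > ρ²=47 → inactive
o2: d²=261 > ρ²=47 → inactive
o3: d²=20 ≤ ρ²=47; F_rep = 20·(4,-2)/20² = (0.2000,-0.1000)
o4: d²=40 ≤ ρ²=47; F_rep = 20·(-6,-2)/40² = (-0.0750,-0.0250)
F = F_att + ΣF_rep = (12.8750,-6.1250)
Δp = p'−p = (2.5750,-1.2250); α = Δx/Fx = (103/40) / (103/8) = 1/5
check: Δy/Fy = (-49/40) / (-49/8) = 1/5 ✓

α = 1/5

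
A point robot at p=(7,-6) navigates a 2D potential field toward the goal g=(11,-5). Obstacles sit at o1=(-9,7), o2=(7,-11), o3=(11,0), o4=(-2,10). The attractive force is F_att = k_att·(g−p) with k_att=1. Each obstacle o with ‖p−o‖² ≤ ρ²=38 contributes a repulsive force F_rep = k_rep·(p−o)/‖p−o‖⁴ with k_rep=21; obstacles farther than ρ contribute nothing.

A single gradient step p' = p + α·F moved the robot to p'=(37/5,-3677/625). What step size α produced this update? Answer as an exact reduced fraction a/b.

F_att = 1·(g−p) = 1·(4,1) = (4.0000,1.0000)
o1: d²=425 > ρ²=38 → inactive
o2: d²=25 ≤ ρ²=38; F_rep = 21·(0,5)/25² = (0.0000,0.1680)
o3: d²=52 > ρ²=38 → inactive
o4: d²=337 > ρ²=38 → inactive
F = F_att + ΣF_rep = (4.0000,1.1680)
Δp = p'−p = (0.4000,0.1168); α = Δx/Fx = (2/5) / (4) = 1/10
check: Δy/Fy = (73/625) / (146/125) = 1/10 ✓

α = 1/10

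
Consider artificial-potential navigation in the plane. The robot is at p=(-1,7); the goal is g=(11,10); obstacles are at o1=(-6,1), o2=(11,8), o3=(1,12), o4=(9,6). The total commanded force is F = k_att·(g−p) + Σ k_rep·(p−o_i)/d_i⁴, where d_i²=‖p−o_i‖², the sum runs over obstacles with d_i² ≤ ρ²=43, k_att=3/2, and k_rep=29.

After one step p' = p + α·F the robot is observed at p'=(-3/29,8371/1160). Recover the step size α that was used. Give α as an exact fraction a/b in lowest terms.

α = 1/20

F_att = 3/2·(g−p) = 3/2·(12,3) = (18.0000,4.5000)
o1: d²=61 > ρ²=43 → inactive
o2: d²=145 > ρ²=43 → inactive
o3: d²=29 ≤ ρ²=43; F_rep = 29·(-2,-5)/29² = (-0.0690,-0.1724)
o4: d²=101 > ρ²=43 → inactive
F = F_att + ΣF_rep = (17.9310,4.3276)
Δp = p'−p = (0.8966,0.2164); α = Δx/Fx = (26/29) / (520/29) = 1/20
check: Δy/Fy = (251/1160) / (251/58) = 1/20 ✓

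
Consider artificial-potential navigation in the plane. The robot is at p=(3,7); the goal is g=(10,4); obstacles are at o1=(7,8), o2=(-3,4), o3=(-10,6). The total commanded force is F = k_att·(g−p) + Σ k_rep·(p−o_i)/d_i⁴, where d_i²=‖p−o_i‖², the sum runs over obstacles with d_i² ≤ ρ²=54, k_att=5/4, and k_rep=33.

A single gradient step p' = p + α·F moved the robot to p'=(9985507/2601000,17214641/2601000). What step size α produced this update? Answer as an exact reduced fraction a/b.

α = 1/10

F_att = 5/4·(g−p) = 5/4·(7,-3) = (8.7500,-3.7500)
o1: d²=17 ≤ ρ²=54; F_rep = 33·(-4,-1)/17² = (-0.4567,-0.1142)
o2: d²=45 ≤ ρ²=54; F_rep = 33·(6,3)/45² = (0.0978,0.0489)
o3: d²=170 > ρ²=54 → inactive
F = F_att + ΣF_rep = (8.3910,-3.8153)
Δp = p'−p = (0.8391,-0.3815); α = Δx/Fx = (2182507/2601000) / (2182507/260100) = 1/10
check: Δy/Fy = (-992359/2601000) / (-992359/260100) = 1/10 ✓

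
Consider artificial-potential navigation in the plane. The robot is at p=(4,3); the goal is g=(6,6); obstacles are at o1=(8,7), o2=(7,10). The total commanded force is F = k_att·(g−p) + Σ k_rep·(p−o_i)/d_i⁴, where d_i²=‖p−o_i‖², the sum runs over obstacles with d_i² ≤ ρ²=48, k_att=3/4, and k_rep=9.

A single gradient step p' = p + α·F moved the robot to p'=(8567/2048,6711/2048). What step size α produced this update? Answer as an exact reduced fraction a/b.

α = 1/8

F_att = 3/4·(g−p) = 3/4·(2,3) = (1.5000,2.2500)
o1: d²=32 ≤ ρ²=48; F_rep = 9·(-4,-4)/32² = (-0.0352,-0.0352)
o2: d²=58 > ρ²=48 → inactive
F = F_att + ΣF_rep = (1.4648,2.2148)
Δp = p'−p = (0.1831,0.2769); α = Δx/Fx = (375/2048) / (375/256) = 1/8
check: Δy/Fy = (567/2048) / (567/256) = 1/8 ✓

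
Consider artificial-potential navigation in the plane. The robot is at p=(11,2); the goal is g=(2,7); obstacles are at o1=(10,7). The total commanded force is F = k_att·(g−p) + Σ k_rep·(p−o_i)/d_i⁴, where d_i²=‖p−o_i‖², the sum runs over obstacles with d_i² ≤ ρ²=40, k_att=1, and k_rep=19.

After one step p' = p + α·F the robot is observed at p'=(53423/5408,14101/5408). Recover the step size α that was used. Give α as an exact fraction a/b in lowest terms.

F_att = 1·(g−p) = 1·(-9,5) = (-9.0000,5.0000)
o1: d²=26 ≤ ρ²=40; F_rep = 19·(1,-5)/26² = (0.0281,-0.1405)
F = F_att + ΣF_rep = (-8.9719,4.8595)
Δp = p'−p = (-1.1215,0.6074); α = Δx/Fx = (-6065/5408) / (-6065/676) = 1/8
check: Δy/Fy = (3285/5408) / (3285/676) = 1/8 ✓

α = 1/8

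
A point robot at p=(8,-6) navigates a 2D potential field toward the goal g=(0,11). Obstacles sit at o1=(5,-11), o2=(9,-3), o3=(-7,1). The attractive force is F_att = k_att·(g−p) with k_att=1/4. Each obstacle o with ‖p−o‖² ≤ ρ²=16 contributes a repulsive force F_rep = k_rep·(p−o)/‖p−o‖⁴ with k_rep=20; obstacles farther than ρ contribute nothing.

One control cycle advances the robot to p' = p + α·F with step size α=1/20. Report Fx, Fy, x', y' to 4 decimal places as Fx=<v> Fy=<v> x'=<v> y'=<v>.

F_att = 1/4·(g−p) = 1/4·(-8,17) = (-2.0000,4.2500)
o1: d²=34 > ρ²=16 → inactive
o2: d²=10 ≤ ρ²=16; F_rep = 20·(-1,-3)/10² = (-0.2000,-0.6000)
o3: d²=274 > ρ²=16 → inactive
F = F_att + ΣF_rep = (-2.2000,3.6500)
p' = p + 1/20·F = (7.8900,-5.8175)

Fx=-2.2000 Fy=3.6500 x'=7.8900 y'=-5.8175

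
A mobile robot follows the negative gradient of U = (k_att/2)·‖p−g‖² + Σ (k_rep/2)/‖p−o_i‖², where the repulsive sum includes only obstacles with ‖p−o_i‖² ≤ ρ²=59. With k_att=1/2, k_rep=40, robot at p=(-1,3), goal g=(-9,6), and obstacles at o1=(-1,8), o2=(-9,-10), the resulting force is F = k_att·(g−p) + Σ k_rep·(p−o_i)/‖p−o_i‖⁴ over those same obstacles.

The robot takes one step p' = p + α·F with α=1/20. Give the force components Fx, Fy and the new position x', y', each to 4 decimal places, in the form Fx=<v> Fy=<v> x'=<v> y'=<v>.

F_att = 1/2·(g−p) = 1/2·(-8,3) = (-4.0000,1.5000)
o1: d²=25 ≤ ρ²=59; F_rep = 40·(0,-5)/25² = (0.0000,-0.3200)
o2: d²=233 > ρ²=59 → inactive
F = F_att + ΣF_rep = (-4.0000,1.1800)
p' = p + 1/20·F = (-1.2000,3.0590)

Fx=-4.0000 Fy=1.1800 x'=-1.2000 y'=3.0590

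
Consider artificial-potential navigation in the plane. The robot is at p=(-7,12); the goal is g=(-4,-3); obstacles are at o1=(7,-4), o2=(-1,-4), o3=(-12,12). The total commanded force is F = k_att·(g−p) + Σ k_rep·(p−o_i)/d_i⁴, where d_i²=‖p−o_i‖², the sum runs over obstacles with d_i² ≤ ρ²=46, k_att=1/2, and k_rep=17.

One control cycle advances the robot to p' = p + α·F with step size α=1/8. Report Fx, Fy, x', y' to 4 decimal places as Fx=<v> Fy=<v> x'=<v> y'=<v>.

F_att = 1/2·(g−p) = 1/2·(3,-15) = (1.5000,-7.5000)
o1: d²=452 > ρ²=46 → inactive
o2: d²=292 > ρ²=46 → inactive
o3: d²=25 ≤ ρ²=46; F_rep = 17·(5,0)/25² = (0.1360,0.0000)
F = F_att + ΣF_rep = (1.6360,-7.5000)
p' = p + 1/8·F = (-6.7955,11.0625)

Fx=1.6360 Fy=-7.5000 x'=-6.7955 y'=11.0625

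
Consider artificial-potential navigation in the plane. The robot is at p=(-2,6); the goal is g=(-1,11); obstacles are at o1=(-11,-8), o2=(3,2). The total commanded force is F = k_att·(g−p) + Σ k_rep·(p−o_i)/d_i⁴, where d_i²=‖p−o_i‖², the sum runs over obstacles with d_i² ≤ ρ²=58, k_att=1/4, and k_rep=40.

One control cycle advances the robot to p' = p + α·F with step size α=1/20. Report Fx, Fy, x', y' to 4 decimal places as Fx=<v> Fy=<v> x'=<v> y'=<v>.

F_att = 1/4·(g−p) = 1/4·(1,5) = (0.2500,1.2500)
o1: d²=277 > ρ²=58 → inactive
o2: d²=41 ≤ ρ²=58; F_rep = 40·(-5,4)/41² = (-0.1190,0.0952)
F = F_att + ΣF_rep = (0.1310,1.3452)
p' = p + 1/20·F = (-1.9934,6.0673)

Fx=0.1310 Fy=1.3452 x'=-1.9934 y'=6.0673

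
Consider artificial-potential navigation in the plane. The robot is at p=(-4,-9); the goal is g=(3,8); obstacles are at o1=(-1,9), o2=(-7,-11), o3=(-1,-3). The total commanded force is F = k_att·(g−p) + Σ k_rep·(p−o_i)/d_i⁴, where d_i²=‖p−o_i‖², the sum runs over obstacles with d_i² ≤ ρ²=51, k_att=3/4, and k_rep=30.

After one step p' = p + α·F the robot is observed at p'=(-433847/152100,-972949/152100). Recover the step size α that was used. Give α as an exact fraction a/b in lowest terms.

F_att = 3/4·(g−p) = 3/4·(7,17) = (5.2500,12.7500)
o1: d²=333 > ρ²=51 → inactive
o2: d²=13 ≤ ρ²=51; F_rep = 30·(3,2)/13² = (0.5325,0.3550)
o3: d²=45 ≤ ρ²=51; F_rep = 30·(-3,-6)/45² = (-0.0444,-0.0889)
F = F_att + ΣF_rep = (5.7381,13.0161)
Δp = p'−p = (1.1476,2.6032); α = Δx/Fx = (174553/152100) / (174553/30420) = 1/5
check: Δy/Fy = (395951/152100) / (395951/30420) = 1/5 ✓

α = 1/5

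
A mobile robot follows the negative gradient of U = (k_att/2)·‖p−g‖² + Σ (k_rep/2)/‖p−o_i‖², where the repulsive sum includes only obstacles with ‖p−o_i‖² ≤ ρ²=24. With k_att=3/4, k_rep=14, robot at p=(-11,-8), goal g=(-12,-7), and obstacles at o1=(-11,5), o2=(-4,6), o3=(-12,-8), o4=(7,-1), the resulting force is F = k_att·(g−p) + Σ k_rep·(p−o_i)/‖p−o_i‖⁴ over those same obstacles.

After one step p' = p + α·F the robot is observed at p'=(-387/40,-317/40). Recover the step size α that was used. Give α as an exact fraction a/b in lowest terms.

α = 1/10

F_att = 3/4·(g−p) = 3/4·(-1,1) = (-0.7500,0.7500)
o1: d²=169 > ρ²=24 → inactive
o2: d²=245 > ρ²=24 → inactive
o3: d²=1 ≤ ρ²=24; F_rep = 14·(1,0)/1² = (14.0000,0.0000)
o4: d²=373 > ρ²=24 → inactive
F = F_att + ΣF_rep = (13.2500,0.7500)
Δp = p'−p = (1.3250,0.0750); α = Δx/Fx = (53/40) / (53/4) = 1/10
check: Δy/Fy = (3/40) / (3/4) = 1/10 ✓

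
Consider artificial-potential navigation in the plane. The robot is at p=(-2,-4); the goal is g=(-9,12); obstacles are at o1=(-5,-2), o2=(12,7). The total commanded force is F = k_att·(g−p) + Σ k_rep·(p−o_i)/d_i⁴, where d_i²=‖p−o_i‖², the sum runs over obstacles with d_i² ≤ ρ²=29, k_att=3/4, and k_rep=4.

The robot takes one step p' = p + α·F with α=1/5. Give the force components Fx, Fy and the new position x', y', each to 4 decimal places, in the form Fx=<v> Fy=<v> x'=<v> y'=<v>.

F_att = 3/4·(g−p) = 3/4·(-7,16) = (-5.2500,12.0000)
o1: d²=13 ≤ ρ²=29; F_rep = 4·(3,-2)/13² = (0.0710,-0.0473)
o2: d²=317 > ρ²=29 → inactive
F = F_att + ΣF_rep = (-5.1790,11.9527)
p' = p + 1/5·F = (-3.0358,-1.6095)

Fx=-5.1790 Fy=11.9527 x'=-3.0358 y'=-1.6095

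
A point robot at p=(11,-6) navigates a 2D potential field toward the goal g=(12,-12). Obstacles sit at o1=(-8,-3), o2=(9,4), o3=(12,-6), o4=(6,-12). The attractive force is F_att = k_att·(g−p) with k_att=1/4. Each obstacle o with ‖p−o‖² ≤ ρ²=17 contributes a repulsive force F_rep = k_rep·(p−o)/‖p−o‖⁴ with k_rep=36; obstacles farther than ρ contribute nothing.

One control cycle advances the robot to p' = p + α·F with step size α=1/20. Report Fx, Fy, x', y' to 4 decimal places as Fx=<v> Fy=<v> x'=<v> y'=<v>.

Fx=-35.7500 Fy=-1.5000 x'=9.2125 y'=-6.0750

F_att = 1/4·(g−p) = 1/4·(1,-6) = (0.2500,-1.5000)
o1: d²=370 > ρ²=17 → inactive
o2: d²=104 > ρ²=17 → inactive
o3: d²=1 ≤ ρ²=17; F_rep = 36·(-1,0)/1² = (-36.0000,0.0000)
o4: d²=61 > ρ²=17 → inactive
F = F_att + ΣF_rep = (-35.7500,-1.5000)
p' = p + 1/20·F = (9.2125,-6.0750)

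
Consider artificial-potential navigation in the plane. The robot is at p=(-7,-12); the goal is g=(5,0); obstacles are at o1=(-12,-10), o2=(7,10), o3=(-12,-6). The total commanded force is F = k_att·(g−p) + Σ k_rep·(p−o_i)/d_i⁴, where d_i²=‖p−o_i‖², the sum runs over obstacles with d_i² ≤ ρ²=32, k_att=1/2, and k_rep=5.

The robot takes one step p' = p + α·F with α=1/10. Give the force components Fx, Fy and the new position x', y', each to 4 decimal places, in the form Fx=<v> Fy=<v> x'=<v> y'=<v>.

Fx=6.0297 Fy=5.9881 x'=-6.3970 y'=-11.4012

F_att = 1/2·(g−p) = 1/2·(12,12) = (6.0000,6.0000)
o1: d²=29 ≤ ρ²=32; F_rep = 5·(5,-2)/29² = (0.0297,-0.0119)
o2: d²=680 > ρ²=32 → inactive
o3: d²=61 > ρ²=32 → inactive
F = F_att + ΣF_rep = (6.0297,5.9881)
p' = p + 1/10·F = (-6.3970,-11.4012)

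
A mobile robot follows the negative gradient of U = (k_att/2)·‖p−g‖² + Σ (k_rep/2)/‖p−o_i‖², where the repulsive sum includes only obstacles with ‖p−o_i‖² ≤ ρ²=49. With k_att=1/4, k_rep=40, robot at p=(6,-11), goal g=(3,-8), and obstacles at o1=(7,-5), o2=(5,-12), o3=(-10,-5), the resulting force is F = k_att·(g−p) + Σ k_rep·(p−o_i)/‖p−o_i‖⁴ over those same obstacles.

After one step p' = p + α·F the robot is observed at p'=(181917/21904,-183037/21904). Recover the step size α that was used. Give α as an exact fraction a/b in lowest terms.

F_att = 1/4·(g−p) = 1/4·(-3,3) = (-0.7500,0.7500)
o1: d²=37 ≤ ρ²=49; F_rep = 40·(-1,-6)/37² = (-0.0292,-0.1753)
o2: d²=2 ≤ ρ²=49; F_rep = 40·(1,1)/2² = (10.0000,10.0000)
o3: d²=292 > ρ²=49 → inactive
F = F_att + ΣF_rep = (9.2208,10.5747)
Δp = p'−p = (2.3052,2.6437); α = Δx/Fx = (50493/21904) / (50493/5476) = 1/4
check: Δy/Fy = (57907/21904) / (57907/5476) = 1/4 ✓

α = 1/4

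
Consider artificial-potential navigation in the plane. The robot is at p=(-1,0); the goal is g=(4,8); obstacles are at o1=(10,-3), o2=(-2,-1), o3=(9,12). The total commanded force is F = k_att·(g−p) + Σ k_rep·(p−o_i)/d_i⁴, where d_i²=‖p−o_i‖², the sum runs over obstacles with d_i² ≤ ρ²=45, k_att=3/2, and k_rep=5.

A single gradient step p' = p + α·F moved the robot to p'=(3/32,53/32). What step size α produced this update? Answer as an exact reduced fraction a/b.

F_att = 3/2·(g−p) = 3/2·(5,8) = (7.5000,12.0000)
o1: d²=130 > ρ²=45 → inactive
o2: d²=2 ≤ ρ²=45; F_rep = 5·(1,1)/2² = (1.2500,1.2500)
o3: d²=244 > ρ²=45 → inactive
F = F_att + ΣF_rep = (8.7500,13.2500)
Δp = p'−p = (1.0938,1.6562); α = Δx/Fx = (35/32) / (35/4) = 1/8
check: Δy/Fy = (53/32) / (53/4) = 1/8 ✓

α = 1/8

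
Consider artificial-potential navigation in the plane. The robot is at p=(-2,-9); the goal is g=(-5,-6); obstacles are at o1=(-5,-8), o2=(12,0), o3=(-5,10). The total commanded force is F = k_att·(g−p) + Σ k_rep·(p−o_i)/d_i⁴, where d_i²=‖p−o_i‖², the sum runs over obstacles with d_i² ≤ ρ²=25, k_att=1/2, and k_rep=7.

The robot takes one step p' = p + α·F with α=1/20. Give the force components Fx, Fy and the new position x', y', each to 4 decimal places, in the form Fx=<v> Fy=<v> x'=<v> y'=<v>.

Fx=-1.2900 Fy=1.4300 x'=-2.0645 y'=-8.9285

F_att = 1/2·(g−p) = 1/2·(-3,3) = (-1.5000,1.5000)
o1: d²=10 ≤ ρ²=25; F_rep = 7·(3,-1)/10² = (0.2100,-0.0700)
o2: d²=277 > ρ²=25 → inactive
o3: d²=370 > ρ²=25 → inactive
F = F_att + ΣF_rep = (-1.2900,1.4300)
p' = p + 1/20·F = (-2.0645,-8.9285)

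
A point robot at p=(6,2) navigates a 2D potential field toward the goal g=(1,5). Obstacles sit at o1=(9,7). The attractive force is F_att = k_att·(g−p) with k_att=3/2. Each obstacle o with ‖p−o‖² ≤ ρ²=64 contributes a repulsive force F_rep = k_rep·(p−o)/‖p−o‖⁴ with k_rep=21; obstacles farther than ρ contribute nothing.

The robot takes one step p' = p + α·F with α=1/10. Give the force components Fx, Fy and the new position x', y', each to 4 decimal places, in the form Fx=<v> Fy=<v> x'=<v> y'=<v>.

F_att = 3/2·(g−p) = 3/2·(-5,3) = (-7.5000,4.5000)
o1: d²=34 ≤ ρ²=64; F_rep = 21·(-3,-5)/34² = (-0.0545,-0.0908)
F = F_att + ΣF_rep = (-7.5545,4.4092)
p' = p + 1/10·F = (5.2446,2.4409)

Fx=-7.5545 Fy=4.4092 x'=5.2446 y'=2.4409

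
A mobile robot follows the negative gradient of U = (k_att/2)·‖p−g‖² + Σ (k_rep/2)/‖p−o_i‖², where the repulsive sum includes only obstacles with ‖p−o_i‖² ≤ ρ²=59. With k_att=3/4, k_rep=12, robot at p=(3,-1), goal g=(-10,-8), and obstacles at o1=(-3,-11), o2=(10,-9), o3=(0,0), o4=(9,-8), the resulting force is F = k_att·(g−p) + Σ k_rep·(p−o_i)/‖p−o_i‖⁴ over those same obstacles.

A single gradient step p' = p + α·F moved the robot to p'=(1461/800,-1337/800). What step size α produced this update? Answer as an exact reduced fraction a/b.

α = 1/8

F_att = 3/4·(g−p) = 3/4·(-13,-7) = (-9.7500,-5.2500)
o1: d²=136 > ρ²=59 → inactive
o2: d²=113 > ρ²=59 → inactive
o3: d²=10 ≤ ρ²=59; F_rep = 12·(3,-1)/10² = (0.3600,-0.1200)
o4: d²=85 > ρ²=59 → inactive
F = F_att + ΣF_rep = (-9.3900,-5.3700)
Δp = p'−p = (-1.1738,-0.6713); α = Δx/Fx = (-939/800) / (-939/100) = 1/8
check: Δy/Fy = (-537/800) / (-537/100) = 1/8 ✓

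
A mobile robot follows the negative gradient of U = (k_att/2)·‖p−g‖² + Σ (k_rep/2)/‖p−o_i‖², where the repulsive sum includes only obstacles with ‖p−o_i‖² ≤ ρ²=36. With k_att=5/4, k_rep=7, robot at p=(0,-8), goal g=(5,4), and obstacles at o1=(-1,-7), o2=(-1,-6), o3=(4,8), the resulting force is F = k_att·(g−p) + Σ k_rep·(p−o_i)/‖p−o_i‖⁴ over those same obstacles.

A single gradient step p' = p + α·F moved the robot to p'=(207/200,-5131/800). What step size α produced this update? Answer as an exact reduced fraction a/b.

F_att = 5/4·(g−p) = 5/4·(5,12) = (6.2500,15.0000)
o1: d²=2 ≤ ρ²=36; F_rep = 7·(1,-1)/2² = (1.7500,-1.7500)
o2: d²=5 ≤ ρ²=36; F_rep = 7·(1,-2)/5² = (0.2800,-0.5600)
o3: d²=272 > ρ²=36 → inactive
F = F_att + ΣF_rep = (8.2800,12.6900)
Δp = p'−p = (1.0350,1.5862); α = Δx/Fx = (207/200) / (207/25) = 1/8
check: Δy/Fy = (1269/800) / (1269/100) = 1/8 ✓

α = 1/8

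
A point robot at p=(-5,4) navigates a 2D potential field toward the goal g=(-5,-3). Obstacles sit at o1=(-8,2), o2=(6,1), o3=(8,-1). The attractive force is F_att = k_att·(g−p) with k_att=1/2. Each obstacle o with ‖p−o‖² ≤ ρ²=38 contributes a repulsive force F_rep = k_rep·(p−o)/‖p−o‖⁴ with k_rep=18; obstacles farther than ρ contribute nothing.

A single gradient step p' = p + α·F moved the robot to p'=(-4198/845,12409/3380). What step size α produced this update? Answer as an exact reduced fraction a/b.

F_att = 1/2·(g−p) = 1/2·(0,-7) = (0.0000,-3.5000)
o1: d²=13 ≤ ρ²=38; F_rep = 18·(3,2)/13² = (0.3195,0.2130)
o2: d²=130 > ρ²=38 → inactive
o3: d²=194 > ρ²=38 → inactive
F = F_att + ΣF_rep = (0.3195,-3.2870)
Δp = p'−p = (0.0320,-0.3287); α = Δx/Fx = (27/845) / (54/169) = 1/10
check: Δy/Fy = (-1111/3380) / (-1111/338) = 1/10 ✓

α = 1/10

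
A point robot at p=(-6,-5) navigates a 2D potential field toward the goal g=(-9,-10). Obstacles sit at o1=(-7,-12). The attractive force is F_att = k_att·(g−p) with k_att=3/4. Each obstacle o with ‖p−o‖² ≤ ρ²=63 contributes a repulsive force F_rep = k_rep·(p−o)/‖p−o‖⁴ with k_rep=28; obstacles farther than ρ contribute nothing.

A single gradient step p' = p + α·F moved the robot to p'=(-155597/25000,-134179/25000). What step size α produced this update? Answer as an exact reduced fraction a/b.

α = 1/10

F_att = 3/4·(g−p) = 3/4·(-3,-5) = (-2.2500,-3.7500)
o1: d²=50 ≤ ρ²=63; F_rep = 28·(1,7)/50² = (0.0112,0.0784)
F = F_att + ΣF_rep = (-2.2388,-3.6716)
Δp = p'−p = (-0.2239,-0.3672); α = Δx/Fx = (-5597/25000) / (-5597/2500) = 1/10
check: Δy/Fy = (-9179/25000) / (-9179/2500) = 1/10 ✓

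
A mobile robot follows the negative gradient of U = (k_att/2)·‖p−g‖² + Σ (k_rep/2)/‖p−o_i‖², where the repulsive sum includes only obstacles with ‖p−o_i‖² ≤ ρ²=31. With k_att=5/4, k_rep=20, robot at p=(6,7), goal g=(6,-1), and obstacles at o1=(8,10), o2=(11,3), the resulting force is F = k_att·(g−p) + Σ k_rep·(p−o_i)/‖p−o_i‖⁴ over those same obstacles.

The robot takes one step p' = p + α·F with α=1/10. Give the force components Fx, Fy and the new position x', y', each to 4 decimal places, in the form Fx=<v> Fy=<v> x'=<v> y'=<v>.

F_att = 5/4·(g−p) = 5/4·(0,-8) = (0.0000,-10.0000)
o1: d²=13 ≤ ρ²=31; F_rep = 20·(-2,-3)/13² = (-0.2367,-0.3550)
o2: d²=41 > ρ²=31 → inactive
F = F_att + ΣF_rep = (-0.2367,-10.3550)
p' = p + 1/10·F = (5.9763,5.9645)

Fx=-0.2367 Fy=-10.3550 x'=5.9763 y'=5.9645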